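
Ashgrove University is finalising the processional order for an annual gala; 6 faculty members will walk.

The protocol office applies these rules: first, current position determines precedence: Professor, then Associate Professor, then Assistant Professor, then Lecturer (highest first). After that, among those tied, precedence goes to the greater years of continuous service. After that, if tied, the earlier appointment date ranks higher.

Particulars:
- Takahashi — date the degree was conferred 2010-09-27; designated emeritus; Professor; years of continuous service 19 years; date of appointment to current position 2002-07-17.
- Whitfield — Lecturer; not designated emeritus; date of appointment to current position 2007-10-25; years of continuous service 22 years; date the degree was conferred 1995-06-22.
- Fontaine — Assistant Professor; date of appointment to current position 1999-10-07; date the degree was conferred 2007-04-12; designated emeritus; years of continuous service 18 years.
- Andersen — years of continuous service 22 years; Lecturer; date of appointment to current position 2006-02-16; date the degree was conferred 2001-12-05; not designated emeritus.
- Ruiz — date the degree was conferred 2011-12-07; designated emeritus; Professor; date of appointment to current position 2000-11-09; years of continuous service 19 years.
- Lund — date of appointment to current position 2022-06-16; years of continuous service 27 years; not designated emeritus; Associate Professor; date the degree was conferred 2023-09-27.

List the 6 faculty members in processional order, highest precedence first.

By current position: Ruiz and Takahashi (Professor); then Lund (Associate Professor); then Fontaine (Assistant Professor); then Andersen and Whitfield (Lecturer).
Ruiz and Takahashi both have years of continuous service 19 years, so the next rule applies.
Among Ruiz and Takahashi, by date of appointment to current position (earlier first): Ruiz (2000-11-09) before Takahashi (2002-07-17).
Andersen and Whitfield both have years of continuous service 22 years, so the next rule applies.
Among Andersen and Whitfield, by date of appointment to current position (earlier first): Andersen (2006-02-16) before Whitfield (2007-10-25).
Full order: Ruiz, Takahashi, Lund, Fontaine, Andersen, Whitfield.

Ruiz, Takahashi, Lund, Fontaine, Andersen, Whitfield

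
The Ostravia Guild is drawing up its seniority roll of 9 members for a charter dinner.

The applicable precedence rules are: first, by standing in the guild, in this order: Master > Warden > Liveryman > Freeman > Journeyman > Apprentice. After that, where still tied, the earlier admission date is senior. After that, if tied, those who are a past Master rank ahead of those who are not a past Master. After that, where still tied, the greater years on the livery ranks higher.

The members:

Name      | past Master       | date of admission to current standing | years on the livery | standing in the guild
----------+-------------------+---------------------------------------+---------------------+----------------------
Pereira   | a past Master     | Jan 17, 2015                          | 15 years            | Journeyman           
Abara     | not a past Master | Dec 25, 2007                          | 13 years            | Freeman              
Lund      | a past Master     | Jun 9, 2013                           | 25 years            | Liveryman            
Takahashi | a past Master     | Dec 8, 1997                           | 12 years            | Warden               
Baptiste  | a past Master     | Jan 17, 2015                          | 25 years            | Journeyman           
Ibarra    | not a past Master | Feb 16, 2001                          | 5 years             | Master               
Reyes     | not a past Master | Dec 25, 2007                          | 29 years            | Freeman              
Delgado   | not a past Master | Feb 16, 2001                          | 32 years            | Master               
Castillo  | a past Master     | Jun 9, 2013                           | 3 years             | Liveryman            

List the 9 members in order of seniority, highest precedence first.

Delgado, Ibarra, Takahashi, Lund, Castillo, Reyes, Abara, Baptiste, Pereira

By standing in the guild: Delgado and Ibarra (Master); then Takahashi (Warden); then Lund and Castillo (Liveryman); then Reyes and Abara (Freeman); then Baptiste and Pereira (Journeyman).
Delgado and Ibarra both have date of admission to current standing Feb 16, 2001, so the next rule applies.
Delgado and Ibarra are each not a past Master, so the next rule applies.
Among Delgado and Ibarra, by years on the livery (higher first): Delgado (32 years) before Ibarra (5 years).
Lund and Castillo both have date of admission to current standing Jun 9, 2013, so the next rule applies.
Lund and Castillo are each a past Master, so the next rule applies.
Among Lund and Castillo, by years on the livery (higher first): Lund (25 years) before Castillo (3 years).
Reyes and Abara both have date of admission to current standing Dec 25, 2007, so the next rule applies.
Reyes and Abara are each not a past Master, so the next rule applies.
Among Reyes and Abara, by years on the livery (higher first): Reyes (29 years) before Abara (13 years).
Baptiste and Pereira both have date of admission to current standing Jan 17, 2015, so the next rule applies.
Baptiste and Pereira are each a past Master, so the next rule applies.
Among Baptiste and Pereira, by years on the livery (higher first): Baptiste (25 years) before Pereira (15 years).
Full order: Delgado, Ibarra, Takahashi, Lund, Castillo, Reyes, Abara, Baptiste, Pereira.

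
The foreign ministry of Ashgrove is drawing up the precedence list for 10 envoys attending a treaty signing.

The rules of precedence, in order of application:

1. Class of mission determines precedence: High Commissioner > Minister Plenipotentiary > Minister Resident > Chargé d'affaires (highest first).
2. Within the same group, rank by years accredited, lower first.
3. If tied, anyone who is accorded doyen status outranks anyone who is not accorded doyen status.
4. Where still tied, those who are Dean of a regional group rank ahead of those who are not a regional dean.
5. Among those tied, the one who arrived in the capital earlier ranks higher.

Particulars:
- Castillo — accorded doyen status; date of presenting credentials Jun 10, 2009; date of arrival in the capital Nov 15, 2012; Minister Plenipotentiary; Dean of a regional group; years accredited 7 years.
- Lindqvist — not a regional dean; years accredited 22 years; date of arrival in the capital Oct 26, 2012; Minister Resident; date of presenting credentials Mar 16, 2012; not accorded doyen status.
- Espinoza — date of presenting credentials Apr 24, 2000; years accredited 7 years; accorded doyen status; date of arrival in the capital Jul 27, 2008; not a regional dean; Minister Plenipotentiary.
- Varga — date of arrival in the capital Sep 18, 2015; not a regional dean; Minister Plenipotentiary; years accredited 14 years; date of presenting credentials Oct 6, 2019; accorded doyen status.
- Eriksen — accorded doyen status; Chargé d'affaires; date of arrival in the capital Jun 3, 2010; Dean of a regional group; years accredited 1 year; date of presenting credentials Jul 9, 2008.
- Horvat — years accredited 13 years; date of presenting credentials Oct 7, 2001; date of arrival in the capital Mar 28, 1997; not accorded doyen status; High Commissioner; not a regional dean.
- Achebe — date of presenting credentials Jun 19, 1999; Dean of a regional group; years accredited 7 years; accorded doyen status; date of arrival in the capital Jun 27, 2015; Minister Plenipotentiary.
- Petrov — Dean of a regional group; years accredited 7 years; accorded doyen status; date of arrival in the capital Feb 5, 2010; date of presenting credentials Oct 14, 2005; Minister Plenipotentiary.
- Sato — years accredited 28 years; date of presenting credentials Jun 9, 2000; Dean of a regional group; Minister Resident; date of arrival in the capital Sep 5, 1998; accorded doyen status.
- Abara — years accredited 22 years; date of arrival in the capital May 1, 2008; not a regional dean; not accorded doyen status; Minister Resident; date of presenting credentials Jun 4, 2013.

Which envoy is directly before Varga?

By class of mission: Horvat (High Commissioner); then Petrov, Castillo, Achebe, Espinoza and Varga (Minister Plenipotentiary); then Abara, Lindqvist and Sato (Minister Resident); then Eriksen (Chargé d'affaires).
Among Petrov, Castillo, Achebe, Espinoza and Varga, by years accredited (lower first): Petrov, Castillo, Achebe and Espinoza (7 years) before Varga (14 years).
Petrov, Castillo, Achebe and Espinoza are each accorded doyen status, so the next rule applies.
Among Petrov, Castillo, Achebe and Espinoza, Dean of a regional group before not a regional dean: Petrov, Castillo and Achebe (Dean of a regional group) before Espinoza (not a regional dean).
Among Petrov, Castillo and Achebe, by date of arrival in the capital (earlier first): Petrov (Feb 5, 2010) before Castillo (Nov 15, 2012) before Achebe (Jun 27, 2015).
Among Abara, Lindqvist and Sato, by years accredited (lower first): Abara and Lindqvist (22 years) before Sato (28 years).
Abara and Lindqvist are each not accorded doyen status, so the next rule applies.
Abara and Lindqvist are each not a regional dean, so the next rule applies.
Among Abara and Lindqvist, by date of arrival in the capital (earlier first): Abara (May 1, 2008) before Lindqvist (Oct 26, 2012).
Order: Horvat, Petrov, Castillo, Achebe, Espinoza, Varga, Abara, Lindqvist, Sato, Eriksen.

Espinoza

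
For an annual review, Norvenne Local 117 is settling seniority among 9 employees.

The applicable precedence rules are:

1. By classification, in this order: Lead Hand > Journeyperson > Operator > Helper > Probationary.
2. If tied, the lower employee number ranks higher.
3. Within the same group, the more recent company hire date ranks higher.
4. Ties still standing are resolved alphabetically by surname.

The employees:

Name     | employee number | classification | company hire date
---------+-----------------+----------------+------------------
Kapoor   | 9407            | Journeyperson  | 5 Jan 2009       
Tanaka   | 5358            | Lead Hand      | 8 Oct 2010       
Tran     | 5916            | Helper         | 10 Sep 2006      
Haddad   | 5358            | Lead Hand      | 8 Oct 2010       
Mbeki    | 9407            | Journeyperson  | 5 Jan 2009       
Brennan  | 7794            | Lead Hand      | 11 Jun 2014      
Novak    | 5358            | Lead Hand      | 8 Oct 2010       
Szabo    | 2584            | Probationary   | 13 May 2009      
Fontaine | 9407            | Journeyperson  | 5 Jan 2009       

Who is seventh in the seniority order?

Mbeki

By classification: Haddad, Novak, Tanaka and Brennan (Lead Hand); then Fontaine, Kapoor and Mbeki (Journeyperson); then Tran (Helper); then Szabo (Probationary).
Among Haddad, Novak, Tanaka and Brennan, by employee number (lower first): Haddad, Novak and Tanaka (5358) before Brennan (7794).
Haddad, Novak and Tanaka all have company hire date 8 Oct 2010, so the next rule applies.
Among Haddad, Novak and Tanaka, alphabetically by surname: Haddad before Novak before Tanaka.
Fontaine, Kapoor and Mbeki all have employee number 9407, so the next rule applies.
Fontaine, Kapoor and Mbeki all have company hire date 5 Jan 2009, so the next rule applies.
Among Fontaine, Kapoor and Mbeki, alphabetically by surname: Fontaine before Kapoor before Mbeki.
Order: Haddad, Novak, Tanaka, Brennan, Fontaine, Kapoor, Mbeki, Tran, Szabo.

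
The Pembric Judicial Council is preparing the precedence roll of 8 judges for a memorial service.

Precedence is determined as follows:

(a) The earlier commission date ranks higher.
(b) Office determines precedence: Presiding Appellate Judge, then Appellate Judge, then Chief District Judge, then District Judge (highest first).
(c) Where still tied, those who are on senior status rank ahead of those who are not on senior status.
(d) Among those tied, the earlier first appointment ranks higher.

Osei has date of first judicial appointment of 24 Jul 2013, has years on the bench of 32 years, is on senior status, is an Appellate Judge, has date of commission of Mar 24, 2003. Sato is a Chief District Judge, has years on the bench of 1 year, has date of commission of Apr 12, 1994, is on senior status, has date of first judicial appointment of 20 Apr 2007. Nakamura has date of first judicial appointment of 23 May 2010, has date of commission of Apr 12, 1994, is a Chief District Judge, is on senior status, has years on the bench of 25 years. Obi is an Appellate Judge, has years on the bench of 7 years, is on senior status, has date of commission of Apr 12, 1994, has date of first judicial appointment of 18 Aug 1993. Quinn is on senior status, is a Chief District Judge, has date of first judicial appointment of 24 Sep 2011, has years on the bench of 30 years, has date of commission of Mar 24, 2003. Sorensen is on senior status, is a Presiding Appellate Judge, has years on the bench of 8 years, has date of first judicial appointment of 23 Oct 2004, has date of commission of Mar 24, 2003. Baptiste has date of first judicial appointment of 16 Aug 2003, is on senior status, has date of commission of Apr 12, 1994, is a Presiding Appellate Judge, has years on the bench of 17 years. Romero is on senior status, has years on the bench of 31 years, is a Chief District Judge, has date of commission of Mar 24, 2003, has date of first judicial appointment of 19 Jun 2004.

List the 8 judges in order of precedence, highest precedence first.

By date of commission (earlier first): Baptiste, Obi, Sato and Nakamura (each Apr 12, 1994); then Sorensen, Osei, Romero and Quinn (each Mar 24, 2003).
Among Baptiste, Obi, Sato and Nakamura, by office: Baptiste (Presiding Appellate Judge) before Obi (Appellate Judge) before Sato and Nakamura (Chief District Judge).
Sato and Nakamura are each on senior status, so the next rule applies.
Among Sato and Nakamura, by date of first judicial appointment (earlier first): Sato (20 Apr 2007) before Nakamura (23 May 2010).
Among Sorensen, Osei, Romero and Quinn, by office: Sorensen (Presiding Appellate Judge) before Osei (Appellate Judge) before Romero and Quinn (Chief District Judge).
Romero and Quinn are each on senior status, so the next rule applies.
Among Romero and Quinn, by date of first judicial appointment (earlier first): Romero (19 Jun 2004) before Quinn (24 Sep 2011).
Full order: Baptiste, Obi, Sato, Nakamura, Sorensen, Osei, Romero, Quinn.

Baptiste, Obi, Sato, Nakamura, Sorensen, Osei, Romero, Quinn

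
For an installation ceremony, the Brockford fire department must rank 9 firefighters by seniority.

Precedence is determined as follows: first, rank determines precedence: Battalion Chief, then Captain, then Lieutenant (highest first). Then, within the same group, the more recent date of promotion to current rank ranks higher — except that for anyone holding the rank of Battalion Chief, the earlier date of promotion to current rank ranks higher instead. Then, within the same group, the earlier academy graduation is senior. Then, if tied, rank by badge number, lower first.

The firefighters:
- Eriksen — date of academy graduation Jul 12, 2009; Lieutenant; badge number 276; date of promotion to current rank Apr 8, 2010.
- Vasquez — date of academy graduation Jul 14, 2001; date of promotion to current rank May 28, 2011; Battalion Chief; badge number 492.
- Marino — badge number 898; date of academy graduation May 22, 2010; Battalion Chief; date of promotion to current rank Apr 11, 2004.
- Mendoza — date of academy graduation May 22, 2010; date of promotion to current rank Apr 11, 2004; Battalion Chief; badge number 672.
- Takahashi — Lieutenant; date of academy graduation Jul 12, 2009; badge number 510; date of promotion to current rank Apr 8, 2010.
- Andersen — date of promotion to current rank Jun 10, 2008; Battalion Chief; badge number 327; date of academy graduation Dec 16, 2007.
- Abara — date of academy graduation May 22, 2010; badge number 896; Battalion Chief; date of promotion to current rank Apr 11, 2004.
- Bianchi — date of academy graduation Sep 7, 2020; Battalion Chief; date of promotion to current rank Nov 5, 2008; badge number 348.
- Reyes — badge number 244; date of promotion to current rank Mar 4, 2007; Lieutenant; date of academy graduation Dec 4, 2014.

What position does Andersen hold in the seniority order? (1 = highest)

By rank: Mendoza, Abara, Marino, Andersen, Bianchi and Vasquez (Battalion Chief); then Eriksen, Takahashi and Reyes (Lieutenant).
Among Mendoza, Abara, Marino, Andersen, Bianchi and Vasquez, by date of promotion to current rank (earlier first) (reversed rule for this group): Mendoza, Abara and Marino (Apr 11, 2004) before Andersen (Jun 10, 2008) before Bianchi (Nov 5, 2008) before Vasquez (May 28, 2011).
Mendoza, Abara and Marino all have date of academy graduation May 22, 2010, so the next rule applies.
Among Mendoza, Abara and Marino, by badge number (lower first): Mendoza (672) before Abara (896) before Marino (898).
Among Eriksen, Takahashi and Reyes, by date of promotion to current rank (later first): Eriksen and Takahashi (Apr 8, 2010) before Reyes (Mar 4, 2007).
Eriksen and Takahashi both have date of academy graduation Jul 12, 2009, so the next rule applies.
Among Eriksen and Takahashi, by badge number (lower first): Eriksen (276) before Takahashi (510).
Order: Mendoza, Abara, Marino, Andersen, Bianchi, Vasquez, Eriksen, Takahashi, Reyes. So position 4.

4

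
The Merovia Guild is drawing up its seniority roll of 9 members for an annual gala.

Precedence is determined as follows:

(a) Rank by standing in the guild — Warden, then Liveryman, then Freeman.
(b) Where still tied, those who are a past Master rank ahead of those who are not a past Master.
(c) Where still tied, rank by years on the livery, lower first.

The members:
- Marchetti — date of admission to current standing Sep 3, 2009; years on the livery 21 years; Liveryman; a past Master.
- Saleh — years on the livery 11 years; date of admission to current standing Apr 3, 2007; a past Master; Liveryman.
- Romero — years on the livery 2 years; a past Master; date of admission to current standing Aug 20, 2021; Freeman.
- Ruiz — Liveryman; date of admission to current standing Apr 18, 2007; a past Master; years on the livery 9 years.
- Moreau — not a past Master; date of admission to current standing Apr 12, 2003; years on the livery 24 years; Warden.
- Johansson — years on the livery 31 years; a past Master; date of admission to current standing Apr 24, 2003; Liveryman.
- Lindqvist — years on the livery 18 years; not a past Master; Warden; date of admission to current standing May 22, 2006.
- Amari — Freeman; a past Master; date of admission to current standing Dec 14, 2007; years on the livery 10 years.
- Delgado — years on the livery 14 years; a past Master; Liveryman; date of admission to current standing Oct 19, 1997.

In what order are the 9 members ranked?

By standing in the guild: Lindqvist and Moreau (Warden); then Ruiz, Saleh, Delgado, Marchetti and Johansson (Liveryman); then Romero and Amari (Freeman).
Lindqvist and Moreau are each not a past Master, so the next rule applies.
Among Lindqvist and Moreau, by years on the livery (lower first): Lindqvist (18 years) before Moreau (24 years).
Ruiz, Saleh, Delgado, Marchetti and Johansson are each a past Master, so the next rule applies.
Among Ruiz, Saleh, Delgado, Marchetti and Johansson, by years on the livery (lower first): Ruiz (9 years) before Saleh (11 years) before Delgado (14 years) before Marchetti (21 years) before Johansson (31 years).
Romero and Amari are each a past Master, so the next rule applies.
Among Romero and Amari, by years on the livery (lower first): Romero (2 years) before Amari (10 years).
Full order: Lindqvist, Moreau, Ruiz, Saleh, Delgado, Marchetti, Johansson, Romero, Amari.

Lindqvist, Moreau, Ruiz, Saleh, Delgado, Marchetti, Johansson, Romero, Amari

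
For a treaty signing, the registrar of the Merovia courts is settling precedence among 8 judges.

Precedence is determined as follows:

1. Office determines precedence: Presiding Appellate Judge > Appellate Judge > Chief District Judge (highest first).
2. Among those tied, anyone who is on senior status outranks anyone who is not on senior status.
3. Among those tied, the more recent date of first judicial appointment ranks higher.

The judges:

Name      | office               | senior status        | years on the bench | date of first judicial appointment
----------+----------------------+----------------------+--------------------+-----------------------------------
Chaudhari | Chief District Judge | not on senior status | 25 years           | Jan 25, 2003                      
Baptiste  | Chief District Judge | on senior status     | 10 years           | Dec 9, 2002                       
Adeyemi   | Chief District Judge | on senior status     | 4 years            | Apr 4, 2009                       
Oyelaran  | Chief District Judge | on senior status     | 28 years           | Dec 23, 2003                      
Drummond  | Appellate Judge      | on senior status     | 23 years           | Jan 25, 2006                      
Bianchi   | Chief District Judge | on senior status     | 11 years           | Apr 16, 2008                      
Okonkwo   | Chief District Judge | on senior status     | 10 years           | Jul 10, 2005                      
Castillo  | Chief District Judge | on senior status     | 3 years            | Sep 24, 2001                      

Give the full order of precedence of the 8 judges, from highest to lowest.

Drummond, Adeyemi, Bianchi, Okonkwo, Oyelaran, Baptiste, Castillo, Chaudhari

By office: Drummond (Appellate Judge); then Adeyemi, Bianchi, Okonkwo, Oyelaran, Baptiste, Castillo and Chaudhari (Chief District Judge).
Among Adeyemi, Bianchi, Okonkwo, Oyelaran, Baptiste, Castillo and Chaudhari, on senior status before not on senior status: Adeyemi, Bianchi, Okonkwo, Oyelaran, Baptiste and Castillo (on senior status) before Chaudhari (not on senior status).
Among Adeyemi, Bianchi, Okonkwo, Oyelaran, Baptiste and Castillo, by date of first judicial appointment (later first): Adeyemi (Apr 4, 2009) before Bianchi (Apr 16, 2008) before Okonkwo (Jul 10, 2005) before Oyelaran (Dec 23, 2003) before Baptiste (Dec 9, 2002) before Castillo (Sep 24, 2001).
Full order: Drummond, Adeyemi, Bianchi, Okonkwo, Oyelaran, Baptiste, Castillo, Chaudhari.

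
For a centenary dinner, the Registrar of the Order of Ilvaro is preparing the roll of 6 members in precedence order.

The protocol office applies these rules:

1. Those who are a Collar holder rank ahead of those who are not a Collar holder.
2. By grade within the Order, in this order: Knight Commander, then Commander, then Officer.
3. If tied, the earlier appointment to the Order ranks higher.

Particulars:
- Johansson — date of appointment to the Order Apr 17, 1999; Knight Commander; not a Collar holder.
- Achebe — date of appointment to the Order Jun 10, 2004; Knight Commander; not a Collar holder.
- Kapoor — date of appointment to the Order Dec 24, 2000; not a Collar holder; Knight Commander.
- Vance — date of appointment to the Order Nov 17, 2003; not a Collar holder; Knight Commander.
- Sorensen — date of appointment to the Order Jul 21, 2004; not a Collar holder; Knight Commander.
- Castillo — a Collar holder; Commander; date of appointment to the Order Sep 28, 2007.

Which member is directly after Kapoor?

By the first rule: Castillo (a Collar holder); then Johansson, Kapoor, Vance, Achebe and Sorensen (each not a Collar holder).
Johansson, Kapoor, Vance, Achebe and Sorensen are each Knight Commander, so the next rule applies.
Among Johansson, Kapoor, Vance, Achebe and Sorensen, by date of appointment to the Order (earlier first): Johansson (Apr 17, 1999) before Kapoor (Dec 24, 2000) before Vance (Nov 17, 2003) before Achebe (Jun 10, 2004) before Sorensen (Jul 21, 2004).
Order: Castillo, Johansson, Kapoor, Vance, Achebe, Sorensen.

Vance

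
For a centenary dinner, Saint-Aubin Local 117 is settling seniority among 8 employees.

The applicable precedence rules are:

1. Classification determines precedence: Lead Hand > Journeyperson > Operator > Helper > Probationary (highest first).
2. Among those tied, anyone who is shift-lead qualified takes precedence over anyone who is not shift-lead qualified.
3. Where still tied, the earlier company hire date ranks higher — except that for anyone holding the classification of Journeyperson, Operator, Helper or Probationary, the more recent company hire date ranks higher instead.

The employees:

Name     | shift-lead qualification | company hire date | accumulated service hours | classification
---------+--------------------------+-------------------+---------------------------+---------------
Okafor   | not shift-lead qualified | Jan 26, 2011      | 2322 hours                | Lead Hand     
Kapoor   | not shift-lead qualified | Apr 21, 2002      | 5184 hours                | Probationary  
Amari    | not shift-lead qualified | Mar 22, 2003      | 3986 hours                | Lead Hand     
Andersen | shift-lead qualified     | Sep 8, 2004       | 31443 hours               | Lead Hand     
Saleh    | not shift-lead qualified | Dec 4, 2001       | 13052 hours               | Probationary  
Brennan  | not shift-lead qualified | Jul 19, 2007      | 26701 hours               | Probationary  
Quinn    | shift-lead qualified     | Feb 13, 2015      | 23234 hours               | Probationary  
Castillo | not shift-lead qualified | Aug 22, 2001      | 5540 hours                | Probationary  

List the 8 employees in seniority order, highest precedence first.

By classification: Andersen, Amari and Okafor (Lead Hand); then Quinn, Brennan, Kapoor, Saleh and Castillo (Probationary).
Among Andersen, Amari and Okafor, shift-lead qualified before not shift-lead qualified: Andersen (shift-lead qualified) before Amari and Okafor (not shift-lead qualified).
Among Amari and Okafor, by company hire date (earlier first): Amari (Mar 22, 2003) before Okafor (Jan 26, 2011).
Among Quinn, Brennan, Kapoor, Saleh and Castillo, shift-lead qualified before not shift-lead qualified: Quinn (shift-lead qualified) before Brennan, Kapoor, Saleh and Castillo (not shift-lead qualified).
Among Brennan, Kapoor, Saleh and Castillo, by company hire date (later first) (reversed rule for this group): Brennan (Jul 19, 2007) before Kapoor (Apr 21, 2002) before Saleh (Dec 4, 2001) before Castillo (Aug 22, 2001).
Full order: Andersen, Amari, Okafor, Quinn, Brennan, Kapoor, Saleh, Castillo.

Andersen, Amari, Okafor, Quinn, Brennan, Kapoor, Saleh, Castillo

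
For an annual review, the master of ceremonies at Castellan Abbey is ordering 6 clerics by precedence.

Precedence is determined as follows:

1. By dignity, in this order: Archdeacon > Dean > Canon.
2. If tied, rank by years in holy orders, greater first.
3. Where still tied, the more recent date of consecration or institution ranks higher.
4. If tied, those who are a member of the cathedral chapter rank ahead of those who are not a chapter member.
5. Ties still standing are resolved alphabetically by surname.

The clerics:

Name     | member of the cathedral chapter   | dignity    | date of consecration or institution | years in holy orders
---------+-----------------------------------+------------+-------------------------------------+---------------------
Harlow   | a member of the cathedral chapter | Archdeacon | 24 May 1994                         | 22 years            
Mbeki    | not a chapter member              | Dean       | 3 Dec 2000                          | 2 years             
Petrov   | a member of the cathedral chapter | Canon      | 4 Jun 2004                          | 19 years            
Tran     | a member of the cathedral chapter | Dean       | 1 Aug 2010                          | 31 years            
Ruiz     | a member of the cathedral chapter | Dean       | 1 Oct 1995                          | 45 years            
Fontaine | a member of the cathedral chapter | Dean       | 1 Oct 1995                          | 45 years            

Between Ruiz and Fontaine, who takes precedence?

Fontaine

By dignity: Harlow (Archdeacon); then Fontaine, Ruiz, Tran and Mbeki (Dean); then Petrov (Canon).
Among Fontaine, Ruiz, Tran and Mbeki, by years in holy orders (higher first): Fontaine and Ruiz (45 years) before Tran (31 years) before Mbeki (2 years).
Fontaine and Ruiz both have date of consecration or institution 1 Oct 1995, so the next rule applies.
Fontaine and Ruiz are each a member of the cathedral chapter, so the next rule applies.
Among Fontaine and Ruiz, alphabetically by surname: Fontaine before Ruiz.
So Fontaine takes precedence.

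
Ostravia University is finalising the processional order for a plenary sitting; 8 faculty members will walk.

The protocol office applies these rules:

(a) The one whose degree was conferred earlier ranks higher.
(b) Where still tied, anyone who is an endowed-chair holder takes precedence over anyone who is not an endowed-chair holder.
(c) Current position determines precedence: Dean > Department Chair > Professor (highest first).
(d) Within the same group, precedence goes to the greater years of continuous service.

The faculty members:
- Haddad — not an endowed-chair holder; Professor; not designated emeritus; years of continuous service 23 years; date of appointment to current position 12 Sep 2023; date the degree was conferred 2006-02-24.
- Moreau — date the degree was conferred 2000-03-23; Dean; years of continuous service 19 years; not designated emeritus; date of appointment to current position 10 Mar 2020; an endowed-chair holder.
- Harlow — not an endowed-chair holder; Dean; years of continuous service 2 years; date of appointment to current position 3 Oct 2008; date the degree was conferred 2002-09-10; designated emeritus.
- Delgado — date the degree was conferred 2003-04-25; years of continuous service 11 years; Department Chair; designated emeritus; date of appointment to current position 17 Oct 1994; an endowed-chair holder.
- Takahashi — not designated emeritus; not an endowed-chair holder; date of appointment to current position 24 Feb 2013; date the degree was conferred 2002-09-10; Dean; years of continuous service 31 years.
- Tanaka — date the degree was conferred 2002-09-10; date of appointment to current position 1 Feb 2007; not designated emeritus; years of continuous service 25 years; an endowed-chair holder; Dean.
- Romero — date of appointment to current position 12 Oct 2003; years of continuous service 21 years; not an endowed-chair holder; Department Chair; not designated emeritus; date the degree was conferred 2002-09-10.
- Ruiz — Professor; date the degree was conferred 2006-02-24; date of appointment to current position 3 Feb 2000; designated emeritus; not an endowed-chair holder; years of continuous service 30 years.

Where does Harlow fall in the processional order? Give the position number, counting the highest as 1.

By date the degree was conferred (earlier first): Moreau (2000-03-23); then Tanaka, Takahashi, Harlow and Romero (each 2002-09-10); then Delgado (2003-04-25); then Ruiz and Haddad (both 2006-02-24).
Among Tanaka, Takahashi, Harlow and Romero, an endowed-chair holder before not an endowed-chair holder: Tanaka (an endowed-chair holder) before Takahashi, Harlow and Romero (not an endowed-chair holder).
Among Takahashi, Harlow and Romero, by current position: Takahashi and Harlow (Dean) before Romero (Department Chair).
Among Takahashi and Harlow, by years of continuous service (higher first): Takahashi (31 years) before Harlow (2 years).
Ruiz and Haddad are each not an endowed-chair holder, so the next rule applies.
Ruiz and Haddad are each Professor, so the next rule applies.
Among Ruiz and Haddad, by years of continuous service (higher first): Ruiz (30 years) before Haddad (23 years).
Order: Moreau, Tanaka, Takahashi, Harlow, Romero, Delgado, Ruiz, Haddad. So position 4.

4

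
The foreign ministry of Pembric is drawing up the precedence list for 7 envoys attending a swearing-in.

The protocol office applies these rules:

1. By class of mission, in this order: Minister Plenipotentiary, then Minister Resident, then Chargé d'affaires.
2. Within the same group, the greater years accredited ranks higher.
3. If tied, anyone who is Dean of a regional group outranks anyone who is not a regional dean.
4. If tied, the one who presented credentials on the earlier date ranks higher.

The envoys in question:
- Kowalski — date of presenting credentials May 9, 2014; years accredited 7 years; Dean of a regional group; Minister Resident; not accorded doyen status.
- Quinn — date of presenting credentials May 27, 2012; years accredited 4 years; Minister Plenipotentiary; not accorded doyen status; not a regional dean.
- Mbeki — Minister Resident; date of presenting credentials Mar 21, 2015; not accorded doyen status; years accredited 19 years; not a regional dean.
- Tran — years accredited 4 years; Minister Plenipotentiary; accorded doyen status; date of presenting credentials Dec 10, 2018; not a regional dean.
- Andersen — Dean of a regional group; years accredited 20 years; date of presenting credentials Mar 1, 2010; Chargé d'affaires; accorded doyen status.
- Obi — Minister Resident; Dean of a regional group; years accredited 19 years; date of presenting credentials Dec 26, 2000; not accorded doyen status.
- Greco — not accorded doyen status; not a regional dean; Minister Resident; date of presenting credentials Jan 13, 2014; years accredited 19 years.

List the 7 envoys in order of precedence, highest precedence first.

Quinn, Tran, Obi, Greco, Mbeki, Kowalski, Andersen

By class of mission: Quinn and Tran (Minister Plenipotentiary); then Obi, Greco, Mbeki and Kowalski (Minister Resident); then Andersen (Chargé d'affaires).
Quinn and Tran both have years accredited 4 years, so the next rule applies.
Quinn and Tran are each not a regional dean, so the next rule applies.
Among Quinn and Tran, by date of presenting credentials (earlier first): Quinn (May 27, 2012) before Tran (Dec 10, 2018).
Among Obi, Greco, Mbeki and Kowalski, by years accredited (higher first): Obi, Greco and Mbeki (19 years) before Kowalski (7 years).
Among Obi, Greco and Mbeki, Dean of a regional group before not a regional dean: Obi (Dean of a regional group) before Greco and Mbeki (not a regional dean).
Among Greco and Mbeki, by date of presenting credentials (earlier first): Greco (Jan 13, 2014) before Mbeki (Mar 21, 2015).
Full order: Quinn, Tran, Obi, Greco, Mbeki, Kowalski, Andersen.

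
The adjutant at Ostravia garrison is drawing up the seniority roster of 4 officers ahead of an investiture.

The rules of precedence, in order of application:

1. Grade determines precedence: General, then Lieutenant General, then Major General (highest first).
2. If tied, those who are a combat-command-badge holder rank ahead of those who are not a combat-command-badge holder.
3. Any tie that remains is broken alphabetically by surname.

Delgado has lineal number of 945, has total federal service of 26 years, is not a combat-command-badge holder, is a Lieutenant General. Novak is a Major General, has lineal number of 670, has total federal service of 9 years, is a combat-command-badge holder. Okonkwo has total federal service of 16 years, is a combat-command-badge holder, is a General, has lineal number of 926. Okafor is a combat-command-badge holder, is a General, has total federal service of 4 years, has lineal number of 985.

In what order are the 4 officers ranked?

Okafor, Okonkwo, Delgado, Novak

By grade: Okafor and Okonkwo (General); then Delgado (Lieutenant General); then Novak (Major General).
Okafor and Okonkwo are each a combat-command-badge holder, so the next rule applies.
Among Okafor and Okonkwo, alphabetically by surname: Okafor before Okonkwo.
Full order: Okafor, Okonkwo, Delgado, Novak.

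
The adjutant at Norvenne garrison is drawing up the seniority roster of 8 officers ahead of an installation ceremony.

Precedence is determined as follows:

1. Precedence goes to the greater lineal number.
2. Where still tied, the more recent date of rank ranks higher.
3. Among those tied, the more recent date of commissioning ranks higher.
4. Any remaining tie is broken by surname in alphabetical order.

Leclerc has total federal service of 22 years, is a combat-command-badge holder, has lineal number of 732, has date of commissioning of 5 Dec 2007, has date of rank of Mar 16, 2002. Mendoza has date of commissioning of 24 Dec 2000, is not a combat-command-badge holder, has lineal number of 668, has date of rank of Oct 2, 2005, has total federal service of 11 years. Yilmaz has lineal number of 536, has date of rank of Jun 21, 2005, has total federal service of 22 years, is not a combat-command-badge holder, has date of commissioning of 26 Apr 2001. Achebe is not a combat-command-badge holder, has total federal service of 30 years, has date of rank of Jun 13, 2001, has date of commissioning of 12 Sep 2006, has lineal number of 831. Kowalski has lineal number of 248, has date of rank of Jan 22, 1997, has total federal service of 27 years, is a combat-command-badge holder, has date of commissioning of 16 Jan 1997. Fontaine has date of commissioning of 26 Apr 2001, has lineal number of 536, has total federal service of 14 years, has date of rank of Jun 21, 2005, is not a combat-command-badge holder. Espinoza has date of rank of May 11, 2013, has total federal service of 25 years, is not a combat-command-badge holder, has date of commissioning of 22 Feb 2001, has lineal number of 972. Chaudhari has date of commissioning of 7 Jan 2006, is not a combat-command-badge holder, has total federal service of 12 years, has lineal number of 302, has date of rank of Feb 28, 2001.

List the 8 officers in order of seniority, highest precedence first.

By lineal number (higher first): Espinoza (972); then Achebe (831); then Leclerc (732); then Mendoza (668); then Fontaine and Yilmaz (both 536); then Chaudhari (302); then Kowalski (248).
Fontaine and Yilmaz both have date of rank Jun 21, 2005, so the next rule applies.
Fontaine and Yilmaz both have date of commissioning 26 Apr 2001, so the next rule applies.
Among Fontaine and Yilmaz, alphabetically by surname: Fontaine before Yilmaz.
Full order: Espinoza, Achebe, Leclerc, Mendoza, Fontaine, Yilmaz, Chaudhari, Kowalski.

Espinoza, Achebe, Leclerc, Mendoza, Fontaine, Yilmaz, Chaudhari, Kowalski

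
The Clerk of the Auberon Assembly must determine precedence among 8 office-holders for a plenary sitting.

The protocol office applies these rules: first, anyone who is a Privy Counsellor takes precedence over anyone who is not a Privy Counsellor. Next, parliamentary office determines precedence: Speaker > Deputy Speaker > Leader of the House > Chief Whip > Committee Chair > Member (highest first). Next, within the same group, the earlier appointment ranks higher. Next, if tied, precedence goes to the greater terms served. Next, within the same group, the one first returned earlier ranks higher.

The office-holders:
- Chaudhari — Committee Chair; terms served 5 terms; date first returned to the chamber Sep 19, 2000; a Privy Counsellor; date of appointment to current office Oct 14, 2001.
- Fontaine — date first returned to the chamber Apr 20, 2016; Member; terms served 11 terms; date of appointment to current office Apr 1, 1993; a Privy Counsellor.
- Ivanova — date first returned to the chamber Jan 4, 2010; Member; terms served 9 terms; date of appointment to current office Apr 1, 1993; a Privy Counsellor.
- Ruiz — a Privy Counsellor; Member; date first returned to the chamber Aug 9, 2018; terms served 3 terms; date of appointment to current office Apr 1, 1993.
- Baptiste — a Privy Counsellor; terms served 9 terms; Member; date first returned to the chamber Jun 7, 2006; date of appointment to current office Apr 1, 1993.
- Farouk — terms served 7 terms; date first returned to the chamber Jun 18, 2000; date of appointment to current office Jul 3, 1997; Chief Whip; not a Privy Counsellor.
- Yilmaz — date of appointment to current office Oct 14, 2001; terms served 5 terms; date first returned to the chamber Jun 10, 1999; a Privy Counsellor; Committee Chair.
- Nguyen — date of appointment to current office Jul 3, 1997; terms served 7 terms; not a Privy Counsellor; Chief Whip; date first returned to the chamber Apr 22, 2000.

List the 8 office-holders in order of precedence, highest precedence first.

By the first rule: Yilmaz, Chaudhari, Fontaine, Baptiste, Ivanova and Ruiz (each a Privy Counsellor); then Nguyen and Farouk (both not a Privy Counsellor).
Among Yilmaz, Chaudhari, Fontaine, Baptiste, Ivanova and Ruiz, by parliamentary office: Yilmaz and Chaudhari (Committee Chair) before Fontaine, Baptiste, Ivanova and Ruiz (Member).
Yilmaz and Chaudhari both have date of appointment to current office Oct 14, 2001, so the next rule applies.
Yilmaz and Chaudhari both have terms served 5 terms, so the next rule applies.
Among Yilmaz and Chaudhari, by date first returned to the chamber (earlier first): Yilmaz (Jun 10, 1999) before Chaudhari (Sep 19, 2000).
Fontaine, Baptiste, Ivanova and Ruiz all have date of appointment to current office Apr 1, 1993, so the next rule applies.
Among Fontaine, Baptiste, Ivanova and Ruiz, by terms served (higher first): Fontaine (11 terms) before Baptiste and Ivanova (9 terms) before Ruiz (3 terms).
Among Baptiste and Ivanova, by date first returned to the chamber (earlier first): Baptiste (Jun 7, 2006) before Ivanova (Jan 4, 2010).
Nguyen and Farouk are each Chief Whip, so the next rule applies.
Nguyen and Farouk both have date of appointment to current office Jul 3, 1997, so the next rule applies.
Nguyen and Farouk both have terms served 7 terms, so the next rule applies.
Among Nguyen and Farouk, by date first returned to the chamber (earlier first): Nguyen (Apr 22, 2000) before Farouk (Jun 18, 2000).
Full order: Yilmaz, Chaudhari, Fontaine, Baptiste, Ivanova, Ruiz, Nguyen, Farouk.

Yilmaz, Chaudhari, Fontaine, Baptiste, Ivanova, Ruiz, Nguyen, Farouk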